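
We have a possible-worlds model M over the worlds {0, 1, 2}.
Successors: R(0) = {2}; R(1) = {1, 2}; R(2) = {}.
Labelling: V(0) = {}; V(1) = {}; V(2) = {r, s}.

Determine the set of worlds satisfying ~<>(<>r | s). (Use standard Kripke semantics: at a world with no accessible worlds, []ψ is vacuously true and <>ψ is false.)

Let φ = ~<>(<>r | s). Evaluate φ at each world:
  0 (successors {2}): φ is false.
  1 (successors {1, 2}): φ is false.
  2 (successors ∅): φ is true.
For instance, at 0:
  At 0: <>(<>r | s) is true, so ~<>(<>r | s) is false.
    At 0: <>(<>r | s) requires <>r | s at some successor in {2}.
      <>r | s holds at 2, so <>(<>r | s) is true at 0.
Satisfying worlds: {2}

2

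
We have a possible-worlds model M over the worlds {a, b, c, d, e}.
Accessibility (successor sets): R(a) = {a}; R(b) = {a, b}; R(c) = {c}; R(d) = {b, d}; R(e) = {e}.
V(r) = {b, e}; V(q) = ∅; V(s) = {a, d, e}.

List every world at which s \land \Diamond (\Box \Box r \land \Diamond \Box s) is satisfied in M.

e

Let φ = s \land \Diamond (\Box \Box r \land \Diamond \Box s). Evaluate φ at each world:
  a (successors {a}): φ is false.
  b (successors {a, b}): φ is false.
  c (successors {c}): φ is false.
  d (successors {b, d}): φ is false.
  e (successors {e}): φ is true.
For instance, at e:
  At e: s is true, \Diamond (\Box \Box r \land \Diamond \Box s) is true, so s \land \Diamond (\Box \Box r \land \Diamond \Box s) is true.
    At e: \Diamond (\Box \Box r \land \Diamond \Box s) requires \Box \Box r \land \Diamond \Box s at some successor in {e}.
      \Box \Box r \land \Diamond \Box s holds at e, so \Diamond (\Box \Box r \land \Diamond \Box s) is true at e.
Satisfying worlds: {e}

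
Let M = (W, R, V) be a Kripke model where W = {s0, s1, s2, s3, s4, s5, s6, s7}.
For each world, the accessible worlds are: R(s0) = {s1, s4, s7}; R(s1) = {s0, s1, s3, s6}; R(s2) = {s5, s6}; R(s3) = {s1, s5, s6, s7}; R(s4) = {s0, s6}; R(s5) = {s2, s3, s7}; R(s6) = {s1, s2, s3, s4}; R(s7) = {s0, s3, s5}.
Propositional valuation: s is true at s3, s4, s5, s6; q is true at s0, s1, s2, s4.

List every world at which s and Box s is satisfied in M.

Let φ = s and Box s. Evaluate φ at each world:
  s0 (successors {s1, s4, s7}): φ is false.
  s1 (successors {s0, s1, s3, s6}): φ is false.
  s2 (successors {s5, s6}): φ is false.
  s3 (successors {s1, s5, s6, s7}): φ is false.
  s4 (successors {s0, s6}): φ is false.
  s5 (successors {s2, s3, s7}): φ is false.
  s6 (successors {s1, s2, s3, s4}): φ is false.
  s7 (successors {s0, s3, s5}): φ is false.
For instance, at s4:
  At s4: s is true, Box s is false, so s and Box s is false.
    At s4: Box s requires s at every successor {s0, s6}.
      s fails at s0, so Box s is false at s4.
Satisfying worlds: none.

none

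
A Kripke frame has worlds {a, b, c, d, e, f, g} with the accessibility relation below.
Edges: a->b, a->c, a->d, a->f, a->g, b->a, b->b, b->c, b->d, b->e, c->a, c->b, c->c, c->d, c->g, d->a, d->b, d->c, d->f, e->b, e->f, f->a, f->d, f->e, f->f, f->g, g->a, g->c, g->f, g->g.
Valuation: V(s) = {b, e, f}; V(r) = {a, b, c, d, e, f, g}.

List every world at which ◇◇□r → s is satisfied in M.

b, e, f

Recall that □ψ holds at a world iff ψ holds at every accessible world, and ◇ψ holds iff ψ holds at some accessible world.
Let φ = ◇◇□r → s. Evaluate φ at each world:
  a (successors {b, c, d, f, g}): φ is false.
  b (successors {a, b, c, d, e}): φ is true.
  c (successors {a, b, c, d, g}): φ is false.
  d (successors {a, b, c, f}): φ is false.
  e (successors {b, f}): φ is true.
  f (successors {a, d, e, f, g}): φ is true.
  g (successors {a, c, f, g}): φ is false.
For instance, at b:
  At b: ◇◇□r is true, s is true, so ◇◇□r → s is true.
    At b: ◇◇□r requires ◇□r at some successor in {a, b, c, d, e}.
      ◇□r holds at a, so ◇◇□r is true at b.
Satisfying worlds: {b, e, f}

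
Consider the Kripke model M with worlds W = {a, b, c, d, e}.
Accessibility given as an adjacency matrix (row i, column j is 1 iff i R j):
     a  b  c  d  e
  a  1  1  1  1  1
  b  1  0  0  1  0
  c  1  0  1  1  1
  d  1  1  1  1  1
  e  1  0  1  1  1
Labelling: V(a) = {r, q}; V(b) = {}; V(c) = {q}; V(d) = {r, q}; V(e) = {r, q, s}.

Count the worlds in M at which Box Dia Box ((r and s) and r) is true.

0

Let φ = Box Dia Box ((r and s) and r). Evaluate φ at each world:
  a (successors {a, b, c, d, e}): φ is false.
  b (successors {a, d}): φ is false.
  c (successors {a, c, d, e}): φ is false.
  d (successors {a, b, c, d, e}): φ is false.
  e (successors {a, c, d, e}): φ is false.
For instance, at c:
  At c: Box Dia Box ((r and s) and r) requires Dia Box ((r and s) and r) at every successor {a, c, d, e}.
    Dia Box ((r and s) and r) fails at a, so Box Dia Box ((r and s) and r) is false at c.
      At a: Dia Box ((r and s) and r) requires Box ((r and s) and r) at some successor in {a, b, c, d, e}.
        At a: Box ((r and s) and r) is false.
        At b: Box ((r and s) and r) is false.
        At c: Box ((r and s) and r) is false.
        At d: Box ((r and s) and r) is false.
        At e: Box ((r and s) and r) is false.
      So Dia Box ((r and s) and r) is false at a.
Satisfying worlds: none.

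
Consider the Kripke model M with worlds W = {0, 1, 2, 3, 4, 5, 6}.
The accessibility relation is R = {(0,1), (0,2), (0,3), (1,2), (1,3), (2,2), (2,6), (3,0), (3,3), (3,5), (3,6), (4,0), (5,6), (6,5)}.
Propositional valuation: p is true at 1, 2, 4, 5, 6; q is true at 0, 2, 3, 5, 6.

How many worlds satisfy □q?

6

Recall that □ψ holds at a world iff ψ holds at every accessible world, and ◇ψ holds iff ψ holds at some accessible world.
Let φ = □q. Evaluate φ at each world:
  0 (successors {1, 2, 3}): φ is false.
  1 (successors {2, 3}): φ is true.
  2 (successors {2, 6}): φ is true.
  3 (successors {0, 3, 5, 6}): φ is true.
  4 (successors {0}): φ is true.
  5 (successors {6}): φ is true.
  6 (successors {5}): φ is true.
For instance, at 0:
  At 0: □q requires q at every successor {1, 2, 3}.
    q fails at 1, so □q is false at 0.
Satisfying worlds: {1, 2, 3, 4, 5, 6}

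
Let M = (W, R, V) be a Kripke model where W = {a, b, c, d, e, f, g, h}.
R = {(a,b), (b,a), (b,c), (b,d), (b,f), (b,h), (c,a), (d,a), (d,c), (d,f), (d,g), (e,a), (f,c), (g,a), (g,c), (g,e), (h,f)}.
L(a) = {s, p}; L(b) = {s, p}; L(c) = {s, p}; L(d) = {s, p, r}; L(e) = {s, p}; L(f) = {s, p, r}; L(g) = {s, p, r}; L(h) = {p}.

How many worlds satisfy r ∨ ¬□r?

Let φ = r ∨ ¬□r. Evaluate φ at each world:
  a (successors {b}): φ is true.
  b (successors {a, c, d, f, h}): φ is true.
  c (successors {a}): φ is true.
  d (successors {a, c, f, g}): φ is true.
  e (successors {a}): φ is true.
  f (successors {c}): φ is true.
  g (successors {a, c, e}): φ is true.
  h (successors {f}): φ is false.
For instance, at f:
  At f: r is true, ¬□r is true, so r ∨ ¬□r is true.
    At f: □r is false, so ¬□r is true.
      At f: □r requires r at every successor {c}.
        r fails at c, so □r is false at f.
Satisfying worlds: {a, b, c, d, e, f, g}

7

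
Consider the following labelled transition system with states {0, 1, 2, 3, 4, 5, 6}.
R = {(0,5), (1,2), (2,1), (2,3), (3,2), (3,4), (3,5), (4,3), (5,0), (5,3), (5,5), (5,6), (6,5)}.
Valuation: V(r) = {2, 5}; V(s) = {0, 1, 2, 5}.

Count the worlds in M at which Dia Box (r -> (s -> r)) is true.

Let φ = Dia Box (r -> (s -> r)). Evaluate φ at each world:
  0 (successors {5}): φ is true.
  1 (successors {2}): φ is true.
  2 (successors {1, 3}): φ is true.
  3 (successors {2, 4, 5}): φ is true.
  4 (successors {3}): φ is true.
  5 (successors {0, 3, 5, 6}): φ is true.
  6 (successors {5}): φ is true.
For instance, at 2:
  At 2: Dia Box (r -> (s -> r)) requires Box (r -> (s -> r)) at some successor in {1, 3}.
    Box (r -> (s -> r)) holds at 1, so Dia Box (r -> (s -> r)) is true at 2.
      At 1: Box (r -> (s -> r)) requires r -> (s -> r) at every successor {2}.
        At 2: r -> (s -> r) is true.
      So Box (r -> (s -> r)) is true at 1.
Satisfying worlds: {0, 1, 2, 3, 4, 5, 6}

7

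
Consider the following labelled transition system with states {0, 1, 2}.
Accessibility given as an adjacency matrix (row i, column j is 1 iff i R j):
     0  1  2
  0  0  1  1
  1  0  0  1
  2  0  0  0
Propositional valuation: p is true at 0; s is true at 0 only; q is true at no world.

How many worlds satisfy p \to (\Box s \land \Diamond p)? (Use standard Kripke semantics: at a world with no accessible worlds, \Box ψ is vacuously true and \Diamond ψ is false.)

2

Let φ = p \to (\Box s \land \Diamond p). Evaluate φ at each world:
  0 (successors {1, 2}): φ is false.
  1 (successors {2}): φ is true.
  2 (successors ∅): φ is true.
For instance, at 0:
  At 0: p is true, \Box s \land \Diamond p is false, so p \to (\Box s \land \Diamond p) is false.
    At 0: \Box s is false, \Diamond p is false, so \Box s \land \Diamond p is false.
      At 0: \Box s requires s at every successor {1, 2}.
        s fails at 1, so \Box s is false at 0.
      At 0: \Diamond p requires p at some successor in {1, 2}.
        At 1: p is false.
        At 2: p is false.
      So \Diamond p is false at 0.
Satisfying worlds: {1, 2}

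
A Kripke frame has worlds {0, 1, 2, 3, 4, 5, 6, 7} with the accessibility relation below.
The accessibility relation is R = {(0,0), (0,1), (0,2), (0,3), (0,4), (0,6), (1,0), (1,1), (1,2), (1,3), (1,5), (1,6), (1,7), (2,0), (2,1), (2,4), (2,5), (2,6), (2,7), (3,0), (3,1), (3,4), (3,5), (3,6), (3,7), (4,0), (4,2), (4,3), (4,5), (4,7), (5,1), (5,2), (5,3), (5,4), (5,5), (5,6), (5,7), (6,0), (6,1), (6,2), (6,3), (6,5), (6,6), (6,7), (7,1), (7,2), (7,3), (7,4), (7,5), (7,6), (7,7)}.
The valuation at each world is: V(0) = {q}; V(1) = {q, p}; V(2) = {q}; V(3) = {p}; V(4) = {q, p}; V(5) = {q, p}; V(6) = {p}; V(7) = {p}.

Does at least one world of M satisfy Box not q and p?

Recall that Box ψ holds at a world iff ψ holds at every accessible world, and Dia ψ holds iff ψ holds at some accessible world.
Let φ = Box not q and p. Evaluate φ at each world:
  0 (successors {0, 1, 2, 3, 4, 6}): φ is false.
  1 (successors {0, 1, 2, 3, 5, 6, 7}): φ is false.
  2 (successors {0, 1, 4, 5, 6, 7}): φ is false.
  3 (successors {0, 1, 4, 5, 6, 7}): φ is false.
  4 (successors {0, 2, 3, 5, 7}): φ is false.
  5 (successors {1, 2, 3, 4, 5, 6, 7}): φ is false.
  6 (successors {0, 1, 2, 3, 5, 6, 7}): φ is false.
  7 (successors {1, 2, 3, 4, 5, 6, 7}): φ is false.
For instance, at 2:
  At 2: Box not q is false, p is false, so Box not q and p is false.
    At 2: Box not q requires not q at every successor {0, 1, 4, 5, 6, 7}.
      not q fails at 0, so Box not q is false at 2.

No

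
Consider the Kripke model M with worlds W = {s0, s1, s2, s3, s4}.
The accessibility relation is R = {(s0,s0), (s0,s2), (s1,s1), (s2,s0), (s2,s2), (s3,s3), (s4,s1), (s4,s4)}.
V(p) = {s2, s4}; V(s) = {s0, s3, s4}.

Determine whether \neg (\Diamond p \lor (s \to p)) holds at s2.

No

At s2: \Diamond p \lor (s \to p) is true, so \neg (\Diamond p \lor (s \to p)) is false.
  At s2: \Diamond p is true, s \to p is true, so \Diamond p \lor (s \to p) is true.
    At s2: \Diamond p requires p at some successor in {s0, s2}.
      p holds at s2, so \Diamond p is true at s2.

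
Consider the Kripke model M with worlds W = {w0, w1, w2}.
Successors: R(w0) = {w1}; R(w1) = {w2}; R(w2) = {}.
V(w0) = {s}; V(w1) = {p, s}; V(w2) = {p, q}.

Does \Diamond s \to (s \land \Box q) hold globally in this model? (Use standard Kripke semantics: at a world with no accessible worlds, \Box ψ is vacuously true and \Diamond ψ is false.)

Let φ = \Diamond s \to (s \land \Box q). Evaluate φ at each world:
  w0 (successors {w1}): φ is false.
  w1 (successors {w2}): φ is true.
  w2 (successors ∅): φ is true.
Detail at w0 (counterexample):
  At w0: \Diamond s is true, s \land \Box q is false, so \Diamond s \to (s \land \Box q) is false.
    At w0: \Diamond s requires s at some successor in {w1}.
      s holds at w1, so \Diamond s is true at w0.
    At w0: s is true, \Box q is false, so s \land \Box q is false.
      At w0: \Box q requires q at every successor {w1}.
        q fails at w1, so \Box q is false at w0.

No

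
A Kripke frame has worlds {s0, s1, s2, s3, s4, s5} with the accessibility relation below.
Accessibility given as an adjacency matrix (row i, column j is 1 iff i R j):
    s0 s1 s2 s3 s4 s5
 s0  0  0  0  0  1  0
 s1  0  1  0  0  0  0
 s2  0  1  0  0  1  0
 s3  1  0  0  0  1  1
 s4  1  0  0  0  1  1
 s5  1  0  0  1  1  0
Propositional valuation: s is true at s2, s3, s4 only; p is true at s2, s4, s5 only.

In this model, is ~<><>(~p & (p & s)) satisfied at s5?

Recall that <>ψ holds at a world iff ψ holds at some accessible world.
At s5: <><>(~p & (p & s)) is false, so ~<><>(~p & (p & s)) is true.
  At s5: <><>(~p & (p & s)) requires <>(~p & (p & s)) at some successor in {s0, s3, s4}.
    At s0: <>(~p & (p & s)) is false.
    At s3: <>(~p & (p & s)) is false.
    At s4: <>(~p & (p & s)) is false.
  So <><>(~p & (p & s)) is false at s5.

Yes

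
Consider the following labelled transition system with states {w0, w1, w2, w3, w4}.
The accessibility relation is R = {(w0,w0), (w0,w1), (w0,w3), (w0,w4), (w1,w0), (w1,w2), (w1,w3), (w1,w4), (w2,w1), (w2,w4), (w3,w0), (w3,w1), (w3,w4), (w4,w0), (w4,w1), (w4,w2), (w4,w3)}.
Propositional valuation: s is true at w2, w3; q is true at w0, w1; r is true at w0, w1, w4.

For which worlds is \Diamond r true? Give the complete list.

w0, w1, w2, w3, w4

Recall that \Diamond ψ holds at a world iff ψ holds at some accessible world.
Let φ = \Diamond r. Evaluate φ at each world:
  w0 (successors {w0, w1, w3, w4}): φ is true.
  w1 (successors {w0, w2, w3, w4}): φ is true.
  w2 (successors {w1, w4}): φ is true.
  w3 (successors {w0, w1, w4}): φ is true.
  w4 (successors {w0, w1, w2, w3}): φ is true.
For instance, at w4:
  At w4: \Diamond r requires r at some successor in {w0, w1, w2, w3}.
    r holds at w0, so \Diamond r is true at w4.
Satisfying worlds: {w0, w1, w2, w3, w4}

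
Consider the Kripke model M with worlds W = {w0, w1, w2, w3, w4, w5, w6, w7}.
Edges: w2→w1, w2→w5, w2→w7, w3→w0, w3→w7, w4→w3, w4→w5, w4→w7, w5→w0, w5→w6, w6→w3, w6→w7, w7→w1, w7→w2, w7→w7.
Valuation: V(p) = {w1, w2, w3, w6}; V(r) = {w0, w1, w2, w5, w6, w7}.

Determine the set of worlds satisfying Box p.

w0, w1

Recall that Box ψ holds at a world iff ψ holds at every accessible world, and Dia ψ holds iff ψ holds at some accessible world.
Let φ = Box p. Evaluate φ at each world:
  w0 (successors ∅): φ is true.
  w1 (successors ∅): φ is true.
  w2 (successors {w1, w5, w7}): φ is false.
  w3 (successors {w0, w7}): φ is false.
  w4 (successors {w3, w5, w7}): φ is false.
  w5 (successors {w0, w6}): φ is false.
  w6 (successors {w3, w7}): φ is false.
  w7 (successors {w1, w2, w7}): φ is false.
For instance, at w4:
  At w4: Box p requires p at every successor {w3, w5, w7}.
    p fails at w5, so Box p is false at w4.
Satisfying worlds: {w0, w1}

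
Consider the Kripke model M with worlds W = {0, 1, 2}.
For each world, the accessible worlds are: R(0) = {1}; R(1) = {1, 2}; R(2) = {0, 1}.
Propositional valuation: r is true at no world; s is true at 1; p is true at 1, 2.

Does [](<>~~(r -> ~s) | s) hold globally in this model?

Yes

Let φ = [](<>~~(r -> ~s) | s). Evaluate φ at each world:
  0 (successors {1}): φ is true.
  1 (successors {1, 2}): φ is true.
  2 (successors {0, 1}): φ is true.
For instance, at 0:
  At 0: [](<>~~(r -> ~s) | s) requires <>~~(r -> ~s) | s at every successor {1}.
      At 1: <>~~(r -> ~s) is true, s is true, so <>~~(r -> ~s) | s is true.
  So [](<>~~(r -> ~s) | s) is true at 0.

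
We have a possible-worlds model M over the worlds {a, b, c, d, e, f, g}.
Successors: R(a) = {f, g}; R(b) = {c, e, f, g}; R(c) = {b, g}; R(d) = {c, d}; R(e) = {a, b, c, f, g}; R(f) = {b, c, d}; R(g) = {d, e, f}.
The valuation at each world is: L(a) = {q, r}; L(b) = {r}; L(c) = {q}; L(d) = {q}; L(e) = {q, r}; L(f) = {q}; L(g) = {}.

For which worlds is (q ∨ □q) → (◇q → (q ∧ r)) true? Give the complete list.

a, b, c, e

Let φ = (q ∨ □q) → (◇q → (q ∧ r)). Evaluate φ at each world:
  a (successors {f, g}): φ is true.
  b (successors {c, e, f, g}): φ is true.
  c (successors {b, g}): φ is true.
  d (successors {c, d}): φ is false.
  e (successors {a, b, c, f, g}): φ is true.
  f (successors {b, c, d}): φ is false.
  g (successors {d, e, f}): φ is false.
For instance, at a:
  At a: q ∨ □q is true, ◇q → (q ∧ r) is true, so (q ∨ □q) → (◇q → (q ∧ r)) is true.
    At a: q is true, □q is false, so q ∨ □q is true.
      At a: □q requires q at every successor {f, g}.
        q fails at g, so □q is false at a.
    At a: ◇q is true, q ∧ r is true, so ◇q → (q ∧ r) is true.
      At a: ◇q requires q at some successor in {f, g}.
        q holds at f, so ◇q is true at a.
Satisfying worlds: {a, b, c, e}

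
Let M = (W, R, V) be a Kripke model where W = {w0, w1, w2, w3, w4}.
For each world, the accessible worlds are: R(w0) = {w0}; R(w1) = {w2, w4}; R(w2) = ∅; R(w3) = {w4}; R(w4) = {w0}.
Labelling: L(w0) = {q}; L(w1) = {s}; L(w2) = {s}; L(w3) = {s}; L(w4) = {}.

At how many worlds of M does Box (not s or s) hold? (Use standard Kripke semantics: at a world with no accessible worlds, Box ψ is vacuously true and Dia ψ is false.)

Let φ = Box (not s or s). Evaluate φ at each world:
  w0 (successors {w0}): φ is true.
  w1 (successors {w2, w4}): φ is true.
  w2 (successors ∅): φ is true.
  w3 (successors {w4}): φ is true.
  w4 (successors {w0}): φ is true.
For instance, at w4:
  At w4: Box (not s or s) requires not s or s at every successor {w0}.
    At w0: not s or s is true.
  So Box (not s or s) is true at w4.
Satisfying worlds: {w0, w1, w2, w3, w4}

5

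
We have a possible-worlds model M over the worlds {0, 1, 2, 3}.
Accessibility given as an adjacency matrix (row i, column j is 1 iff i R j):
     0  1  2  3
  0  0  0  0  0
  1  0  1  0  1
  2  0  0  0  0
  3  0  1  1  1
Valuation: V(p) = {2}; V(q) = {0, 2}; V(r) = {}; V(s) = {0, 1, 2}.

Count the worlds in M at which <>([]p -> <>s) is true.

2

Recall that []ψ holds at a world iff ψ holds at every accessible world, and <>ψ holds iff ψ holds at some accessible world.
Let φ = <>([]p -> <>s). Evaluate φ at each world:
  0 (successors ∅): φ is false.
  1 (successors {1, 3}): φ is true.
  2 (successors ∅): φ is false.
  3 (successors {1, 2, 3}): φ is true.
For instance, at 1:
  At 1: <>([]p -> <>s) requires []p -> <>s at some successor in {1, 3}.
    []p -> <>s holds at 1, so <>([]p -> <>s) is true at 1.
      At 1: []p is false, <>s is true, so []p -> <>s is true.
Satisfying worlds: {1, 3}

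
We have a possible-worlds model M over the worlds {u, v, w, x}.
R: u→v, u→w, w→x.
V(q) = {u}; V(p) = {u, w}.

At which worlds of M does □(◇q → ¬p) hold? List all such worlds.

Let φ = □(◇q → ¬p). Evaluate φ at each world:
  u (successors {v, w}): φ is true.
  v (successors ∅): φ is true.
  w (successors {x}): φ is true.
  x (successors ∅): φ is true.
For instance, at u:
  At u: □(◇q → ¬p) requires ◇q → ¬p at every successor {v, w}.
      At v: ◇q is false, ¬p is true, so ◇q → ¬p is true.
      At w: ◇q is false, ¬p is false, so ◇q → ¬p is true.
  So □(◇q → ¬p) is true at u.
Satisfying worlds: {u, v, w, x}

u, v, w, x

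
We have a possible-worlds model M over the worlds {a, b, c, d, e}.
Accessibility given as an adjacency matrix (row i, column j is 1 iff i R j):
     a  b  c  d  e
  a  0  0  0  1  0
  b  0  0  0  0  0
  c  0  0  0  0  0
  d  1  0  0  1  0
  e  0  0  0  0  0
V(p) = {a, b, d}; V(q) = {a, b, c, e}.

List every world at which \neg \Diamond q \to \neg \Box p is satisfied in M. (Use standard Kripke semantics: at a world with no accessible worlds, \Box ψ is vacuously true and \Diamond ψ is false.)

Let φ = \neg \Diamond q \to \neg \Box p. Evaluate φ at each world:
  a (successors {d}): φ is false.
  b (successors ∅): φ is false.
  c (successors ∅): φ is false.
  d (successors {a, d}): φ is true.
  e (successors ∅): φ is false.
For instance, at a:
  At a: \neg \Diamond q is true, \neg \Box p is false, so \neg \Diamond q \to \neg \Box p is false.
    At a: \Diamond q is false, so \neg \Diamond q is true.
      At a: \Diamond q requires q at some successor in {d}.
        At d: q is false.
      So \Diamond q is false at a.
    At a: \Box p is true, so \neg \Box p is false.
      At a: \Box p requires p at every successor {d}.
        At d: p is true.
      So \Box p is true at a.
Satisfying worlds: {d}

d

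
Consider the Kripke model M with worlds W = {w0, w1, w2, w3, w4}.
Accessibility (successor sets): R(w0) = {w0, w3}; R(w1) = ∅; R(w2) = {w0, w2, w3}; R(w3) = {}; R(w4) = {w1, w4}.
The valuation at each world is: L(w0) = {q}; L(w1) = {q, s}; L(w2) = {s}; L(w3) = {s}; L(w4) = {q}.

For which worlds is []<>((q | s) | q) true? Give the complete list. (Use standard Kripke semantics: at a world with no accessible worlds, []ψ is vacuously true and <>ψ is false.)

w1, w3

Recall that []ψ holds at a world iff ψ holds at every accessible world, and <>ψ holds iff ψ holds at some accessible world.
Let φ = []<>((q | s) | q). Evaluate φ at each world:
  w0 (successors {w0, w3}): φ is false.
  w1 (successors ∅): φ is true.
  w2 (successors {w0, w2, w3}): φ is false.
  w3 (successors ∅): φ is true.
  w4 (successors {w1, w4}): φ is false.
For instance, at w4:
  At w4: []<>((q | s) | q) requires <>((q | s) | q) at every successor {w1, w4}.
    <>((q | s) | q) fails at w1, so []<>((q | s) | q) is false at w4.
      At w1: no accessible worlds, so <>((q | s) | q) is false.
Satisfying worlds: {w1, w3}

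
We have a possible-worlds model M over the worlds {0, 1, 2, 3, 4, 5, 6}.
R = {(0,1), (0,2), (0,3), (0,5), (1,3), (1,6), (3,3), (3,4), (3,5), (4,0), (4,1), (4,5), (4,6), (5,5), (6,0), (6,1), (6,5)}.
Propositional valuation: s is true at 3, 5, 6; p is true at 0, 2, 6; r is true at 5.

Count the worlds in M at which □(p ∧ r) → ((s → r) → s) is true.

Let φ = □(p ∧ r) → ((s → r) → s). Evaluate φ at each world:
  0 (successors {1, 2, 3, 5}): φ is true.
  1 (successors {3, 6}): φ is true.
  2 (successors ∅): φ is false.
  3 (successors {3, 4, 5}): φ is true.
  4 (successors {0, 1, 5, 6}): φ is true.
  5 (successors {5}): φ is true.
  6 (successors {0, 1, 5}): φ is true.
For instance, at 0:
  At 0: □(p ∧ r) is false, (s → r) → s is false, so □(p ∧ r) → ((s → r) → s) is true.
    At 0: □(p ∧ r) requires p ∧ r at every successor {1, 2, 3, 5}.
      p ∧ r fails at 1, so □(p ∧ r) is false at 0.
Satisfying worlds: {0, 1, 3, 4, 5, 6}

6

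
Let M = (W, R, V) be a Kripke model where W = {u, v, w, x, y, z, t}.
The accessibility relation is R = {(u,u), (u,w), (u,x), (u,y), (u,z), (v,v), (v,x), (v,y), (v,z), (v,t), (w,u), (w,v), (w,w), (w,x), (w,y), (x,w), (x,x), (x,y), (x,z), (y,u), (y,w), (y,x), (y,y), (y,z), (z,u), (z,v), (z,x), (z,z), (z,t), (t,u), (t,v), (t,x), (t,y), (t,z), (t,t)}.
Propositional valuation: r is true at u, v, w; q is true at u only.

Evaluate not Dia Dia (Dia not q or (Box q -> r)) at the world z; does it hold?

No

At z: Dia Dia (Dia not q or (Box q -> r)) is true, so not Dia Dia (Dia not q or (Box q -> r)) is false.
  At z: Dia Dia (Dia not q or (Box q -> r)) requires Dia (Dia not q or (Box q -> r)) at some successor in {u, v, x, z, t}.
    Dia (Dia not q or (Box q -> r)) holds at u, so Dia Dia (Dia not q or (Box q -> r)) is true at z.
      At u: Dia (Dia not q or (Box q -> r)) requires Dia not q or (Box q -> r) at some successor in {u, w, x, y, z}.
        Dia not q or (Box q -> r) holds at u, so Dia (Dia not q or (Box q -> r)) is true at u.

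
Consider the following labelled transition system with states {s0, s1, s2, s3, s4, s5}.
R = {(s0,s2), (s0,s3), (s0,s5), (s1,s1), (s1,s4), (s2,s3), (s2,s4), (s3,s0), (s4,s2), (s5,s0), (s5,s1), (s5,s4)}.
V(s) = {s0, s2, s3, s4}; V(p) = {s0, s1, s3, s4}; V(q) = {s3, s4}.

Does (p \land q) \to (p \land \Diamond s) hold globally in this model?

Yes

Let φ = (p \land q) \to (p \land \Diamond s). Evaluate φ at each world:
  s0 (successors {s2, s3, s5}): φ is true.
  s1 (successors {s1, s4}): φ is true.
  s2 (successors {s3, s4}): φ is true.
  s3 (successors {s0}): φ is true.
  s4 (successors {s2}): φ is true.
  s5 (successors {s0, s1, s4}): φ is true.
For instance, at s2:
  At s2: p \land q is false, p \land \Diamond s is false, so (p \land q) \to (p \land \Diamond s) is true.
    At s2: p is false, \Diamond s is true, so p \land \Diamond s is false.
      At s2: \Diamond s requires s at some successor in {s3, s4}.
        s holds at s3, so \Diamond s is true at s2.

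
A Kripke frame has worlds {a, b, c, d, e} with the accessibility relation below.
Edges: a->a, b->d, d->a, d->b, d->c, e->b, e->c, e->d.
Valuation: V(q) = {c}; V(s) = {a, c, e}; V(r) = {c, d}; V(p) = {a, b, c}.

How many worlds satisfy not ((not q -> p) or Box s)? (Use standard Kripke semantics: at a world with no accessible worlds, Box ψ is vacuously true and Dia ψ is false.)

Let φ = not ((not q -> p) or Box s). Evaluate φ at each world:
  a (successors {a}): φ is false.
  b (successors {d}): φ is false.
  c (successors ∅): φ is false.
  d (successors {a, b, c}): φ is true.
  e (successors {b, c, d}): φ is true.
For instance, at d:
  At d: (not q -> p) or Box s is false, so not ((not q -> p) or Box s) is true.
    At d: not q -> p is false, Box s is false, so (not q -> p) or Box s is false.
      At d: Box s requires s at every successor {a, b, c}.
        s fails at b, so Box s is false at d.
Satisfying worlds: {d, e}

2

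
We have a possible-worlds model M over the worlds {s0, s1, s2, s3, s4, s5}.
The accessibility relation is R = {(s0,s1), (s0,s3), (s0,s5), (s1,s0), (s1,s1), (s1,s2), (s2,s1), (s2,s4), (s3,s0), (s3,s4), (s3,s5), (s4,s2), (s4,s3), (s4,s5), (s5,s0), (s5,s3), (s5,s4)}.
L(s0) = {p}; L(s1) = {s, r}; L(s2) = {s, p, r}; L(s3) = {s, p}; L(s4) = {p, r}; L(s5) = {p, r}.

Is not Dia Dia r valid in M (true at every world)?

No

Recall that Dia ψ holds at a world iff ψ holds at some accessible world.
Let φ = not Dia Dia r. Evaluate φ at each world:
  s0 (successors {s1, s3, s5}): φ is false.
  s1 (successors {s0, s1, s2}): φ is false.
  s2 (successors {s1, s4}): φ is false.
  s3 (successors {s0, s4, s5}): φ is false.
  s4 (successors {s2, s3, s5}): φ is false.
  s5 (successors {s0, s3, s4}): φ is false.
Detail at s0 (counterexample):
  At s0: Dia Dia r is true, so not Dia Dia r is false.
    At s0: Dia Dia r requires Dia r at some successor in {s1, s3, s5}.
      Dia r holds at s1, so Dia Dia r is true at s0.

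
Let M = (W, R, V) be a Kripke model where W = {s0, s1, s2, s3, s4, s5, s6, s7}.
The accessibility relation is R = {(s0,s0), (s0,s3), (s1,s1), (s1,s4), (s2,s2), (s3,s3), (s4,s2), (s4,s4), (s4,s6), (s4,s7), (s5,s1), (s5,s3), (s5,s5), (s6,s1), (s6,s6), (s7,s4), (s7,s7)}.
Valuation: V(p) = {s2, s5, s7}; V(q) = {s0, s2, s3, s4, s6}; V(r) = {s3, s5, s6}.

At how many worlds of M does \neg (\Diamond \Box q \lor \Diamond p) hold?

2

Let φ = \neg (\Diamond \Box q \lor \Diamond p). Evaluate φ at each world:
  s0 (successors {s0, s3}): φ is false.
  s1 (successors {s1, s4}): φ is true.
  s2 (successors {s2}): φ is false.
  s3 (successors {s3}): φ is false.
  s4 (successors {s2, s4, s6, s7}): φ is false.
  s5 (successors {s1, s3, s5}): φ is false.
  s6 (successors {s1, s6}): φ is true.
  s7 (successors {s4, s7}): φ is false.
For instance, at s3:
  At s3: \Diamond \Box q \lor \Diamond p is true, so \neg (\Diamond \Box q \lor \Diamond p) is false.
    At s3: \Diamond \Box q is true, \Diamond p is false, so \Diamond \Box q \lor \Diamond p is true.
      At s3: \Diamond \Box q requires \Box q at some successor in {s3}.
        \Box q holds at s3, so \Diamond \Box q is true at s3.
      At s3: \Diamond p requires p at some successor in {s3}.
        At s3: p is false.
      So \Diamond p is false at s3.
Satisfying worlds: {s1, s6}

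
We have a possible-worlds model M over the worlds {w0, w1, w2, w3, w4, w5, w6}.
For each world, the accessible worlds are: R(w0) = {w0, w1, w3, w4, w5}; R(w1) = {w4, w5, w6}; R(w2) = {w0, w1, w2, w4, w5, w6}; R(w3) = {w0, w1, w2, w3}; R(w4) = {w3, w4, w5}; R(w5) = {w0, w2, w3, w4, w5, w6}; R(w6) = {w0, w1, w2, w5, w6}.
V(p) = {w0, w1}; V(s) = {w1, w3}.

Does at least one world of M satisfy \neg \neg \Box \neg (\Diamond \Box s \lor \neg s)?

Let φ = \neg \neg \Box \neg (\Diamond \Box s \lor \neg s). Evaluate φ at each world:
  w0 (successors {w0, w1, w3, w4, w5}): φ is false.
  w1 (successors {w4, w5, w6}): φ is false.
  w2 (successors {w0, w1, w2, w4, w5, w6}): φ is false.
  w3 (successors {w0, w1, w2, w3}): φ is false.
  w4 (successors {w3, w4, w5}): φ is false.
  w5 (successors {w0, w2, w3, w4, w5, w6}): φ is false.
  w6 (successors {w0, w1, w2, w5, w6}): φ is false.
For instance, at w5:
  At w5: \neg \Box \neg (\Diamond \Box s \lor \neg s) is true, so \neg \neg \Box \neg (\Diamond \Box s \lor \neg s) is false.
    At w5: \Box \neg (\Diamond \Box s \lor \neg s) is false, so \neg \Box \neg (\Diamond \Box s \lor \neg s) is true.
      At w5: \Box \neg (\Diamond \Box s \lor \neg s) requires \neg (\Diamond \Box s \lor \neg s) at every successor {w0, w2, w3, w4, w5, w6}.
        \neg (\Diamond \Box s \lor \neg s) fails at w0, so \Box \neg (\Diamond \Box s \lor \neg s) is false at w5.

No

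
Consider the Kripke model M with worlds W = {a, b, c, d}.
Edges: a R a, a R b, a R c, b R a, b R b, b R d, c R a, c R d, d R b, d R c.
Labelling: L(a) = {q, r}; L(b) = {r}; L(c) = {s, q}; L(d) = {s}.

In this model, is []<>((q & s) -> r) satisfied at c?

Recall that []ψ holds at a world iff ψ holds at every accessible world, and <>ψ holds iff ψ holds at some accessible world.
At c: []<>((q & s) -> r) requires <>((q & s) -> r) at every successor {a, d}.
    At a: <>((q & s) -> r) requires (q & s) -> r at some successor in {a, b, c}.
      (q & s) -> r holds at a, so <>((q & s) -> r) is true at a.
    At d: <>((q & s) -> r) requires (q & s) -> r at some successor in {b, c}.
      (q & s) -> r holds at b, so <>((q & s) -> r) is true at d.
So []<>((q & s) -> r) is true at c.

Yes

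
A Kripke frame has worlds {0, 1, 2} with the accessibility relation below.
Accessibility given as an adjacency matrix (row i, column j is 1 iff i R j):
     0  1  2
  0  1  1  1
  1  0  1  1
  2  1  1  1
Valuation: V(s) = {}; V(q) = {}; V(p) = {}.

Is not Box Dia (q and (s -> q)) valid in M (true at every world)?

Let φ = not Box Dia (q and (s -> q)). Evaluate φ at each world:
  0 (successors {0, 1, 2}): φ is true.
  1 (successors {1, 2}): φ is true.
  2 (successors {0, 1, 2}): φ is true.
For instance, at 1:
  At 1: Box Dia (q and (s -> q)) is false, so not Box Dia (q and (s -> q)) is true.
    At 1: Box Dia (q and (s -> q)) requires Dia (q and (s -> q)) at every successor {1, 2}.
      Dia (q and (s -> q)) fails at 1, so Box Dia (q and (s -> q)) is false at 1.

Yes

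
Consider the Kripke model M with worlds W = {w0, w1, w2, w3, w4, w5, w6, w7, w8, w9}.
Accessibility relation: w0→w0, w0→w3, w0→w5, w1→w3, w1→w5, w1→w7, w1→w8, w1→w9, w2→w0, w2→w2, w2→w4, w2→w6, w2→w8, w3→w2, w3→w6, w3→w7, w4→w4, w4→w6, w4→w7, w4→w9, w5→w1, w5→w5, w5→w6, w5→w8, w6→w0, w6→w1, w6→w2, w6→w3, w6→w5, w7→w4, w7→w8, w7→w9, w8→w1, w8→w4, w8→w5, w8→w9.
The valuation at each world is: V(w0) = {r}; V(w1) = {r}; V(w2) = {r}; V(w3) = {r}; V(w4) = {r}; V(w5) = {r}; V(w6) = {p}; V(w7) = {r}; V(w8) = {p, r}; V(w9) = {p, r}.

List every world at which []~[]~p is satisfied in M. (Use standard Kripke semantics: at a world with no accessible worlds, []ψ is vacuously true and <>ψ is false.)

Let φ = []~[]~p. Evaluate φ at each world:
  w0 (successors {w0, w3, w5}): φ is false.
  w1 (successors {w3, w5, w7, w8, w9}): φ is false.
  w2 (successors {w0, w2, w4, w6, w8}): φ is false.
  w3 (successors {w2, w6, w7}): φ is false.
  w4 (successors {w4, w6, w7, w9}): φ is false.
  w5 (successors {w1, w5, w6, w8}): φ is false.
  w6 (successors {w0, w1, w2, w3, w5}): φ is false.
  w7 (successors {w4, w8, w9}): φ is false.
  w8 (successors {w1, w4, w5, w9}): φ is false.
  w9 (successors ∅): φ is true.
For instance, at w5:
  At w5: []~[]~p requires ~[]~p at every successor {w1, w5, w6, w8}.
    ~[]~p fails at w6, so []~[]~p is false at w5.
      At w6: []~p is true, so ~[]~p is false.
Satisfying worlds: {w9}

w9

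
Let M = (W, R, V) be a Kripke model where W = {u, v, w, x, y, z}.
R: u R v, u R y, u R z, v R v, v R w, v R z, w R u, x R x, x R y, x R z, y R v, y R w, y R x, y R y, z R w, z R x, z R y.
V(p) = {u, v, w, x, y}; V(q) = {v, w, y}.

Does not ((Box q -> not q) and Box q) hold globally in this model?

Recall that Box ψ holds at a world iff ψ holds at every accessible world, and Dia ψ holds iff ψ holds at some accessible world.
Let φ = not ((Box q -> not q) and Box q). Evaluate φ at each world:
  u (successors {v, y, z}): φ is true.
  v (successors {v, w, z}): φ is true.
  w (successors {u}): φ is true.
  x (successors {x, y, z}): φ is true.
  y (successors {v, w, x, y}): φ is true.
  z (successors {w, x, y}): φ is true.
For instance, at v:
  At v: (Box q -> not q) and Box q is false, so not ((Box q -> not q) and Box q) is true.
    At v: Box q -> not q is true, Box q is false, so (Box q -> not q) and Box q is false.
      At v: Box q is false, not q is false, so Box q -> not q is true.
      At v: Box q requires q at every successor {v, w, z}.
        q fails at z, so Box q is false at v.

Yes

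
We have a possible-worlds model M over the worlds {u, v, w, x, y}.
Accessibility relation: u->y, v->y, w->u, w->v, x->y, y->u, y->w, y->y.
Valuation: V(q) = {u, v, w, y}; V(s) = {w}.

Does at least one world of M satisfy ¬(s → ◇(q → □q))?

Let φ = ¬(s → ◇(q → □q)). Evaluate φ at each world:
  u (successors {y}): φ is false.
  v (successors {y}): φ is false.
  w (successors {u, v}): φ is false.
  x (successors {y}): φ is false.
  y (successors {u, w, y}): φ is false.
For instance, at u:
  At u: s → ◇(q → □q) is true, so ¬(s → ◇(q → □q)) is false.
    At u: s is false, ◇(q → □q) is true, so s → ◇(q → □q) is true.
      At u: ◇(q → □q) requires q → □q at some successor in {y}.
        q → □q holds at y, so ◇(q → □q) is true at u.

No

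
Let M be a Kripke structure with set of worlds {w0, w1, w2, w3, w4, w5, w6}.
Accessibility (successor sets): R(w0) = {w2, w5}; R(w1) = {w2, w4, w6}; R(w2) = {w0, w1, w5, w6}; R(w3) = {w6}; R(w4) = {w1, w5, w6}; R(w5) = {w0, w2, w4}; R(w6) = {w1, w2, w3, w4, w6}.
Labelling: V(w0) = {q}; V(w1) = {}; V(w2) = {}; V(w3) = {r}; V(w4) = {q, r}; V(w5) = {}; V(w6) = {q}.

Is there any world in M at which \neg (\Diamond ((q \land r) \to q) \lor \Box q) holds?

Let φ = \neg (\Diamond ((q \land r) \to q) \lor \Box q). Evaluate φ at each world:
  w0 (successors {w2, w5}): φ is false.
  w1 (successors {w2, w4, w6}): φ is false.
  w2 (successors {w0, w1, w5, w6}): φ is false.
  w3 (successors {w6}): φ is false.
  w4 (successors {w1, w5, w6}): φ is false.
  w5 (successors {w0, w2, w4}): φ is false.
  w6 (successors {w1, w2, w3, w4, w6}): φ is false.
For instance, at w1:
  At w1: \Diamond ((q \land r) \to q) \lor \Box q is true, so \neg (\Diamond ((q \land r) \to q) \lor \Box q) is false.
    At w1: \Diamond ((q \land r) \to q) is true, \Box q is false, so \Diamond ((q \land r) \to q) \lor \Box q is true.
      At w1: \Diamond ((q \land r) \to q) requires (q \land r) \to q at some successor in {w2, w4, w6}.
        (q \land r) \to q holds at w2, so \Diamond ((q \land r) \to q) is true at w1.
      At w1: \Box q requires q at every successor {w2, w4, w6}.
        q fails at w2, so \Box q is false at w1.

No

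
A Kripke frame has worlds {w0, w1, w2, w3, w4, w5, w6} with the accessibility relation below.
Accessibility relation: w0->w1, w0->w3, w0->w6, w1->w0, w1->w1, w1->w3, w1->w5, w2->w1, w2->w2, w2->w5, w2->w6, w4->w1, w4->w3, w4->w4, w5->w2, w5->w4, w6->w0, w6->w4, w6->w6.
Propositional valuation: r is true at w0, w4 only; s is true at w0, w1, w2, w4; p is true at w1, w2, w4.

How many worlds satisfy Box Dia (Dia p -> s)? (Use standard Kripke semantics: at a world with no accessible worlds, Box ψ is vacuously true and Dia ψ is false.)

4

Let φ = Box Dia (Dia p -> s). Evaluate φ at each world:
  w0 (successors {w1, w3, w6}): φ is false.
  w1 (successors {w0, w1, w3, w5}): φ is false.
  w2 (successors {w1, w2, w5, w6}): φ is true.
  w3 (successors ∅): φ is true.
  w4 (successors {w1, w3, w4}): φ is false.
  w5 (successors {w2, w4}): φ is true.
  w6 (successors {w0, w4, w6}): φ is true.
For instance, at w1:
  At w1: Box Dia (Dia p -> s) requires Dia (Dia p -> s) at every successor {w0, w1, w3, w5}.
    Dia (Dia p -> s) fails at w3, so Box Dia (Dia p -> s) is false at w1.
      At w3: no accessible worlds, so Dia (Dia p -> s) is false.
Satisfying worlds: {w2, w3, w5, w6}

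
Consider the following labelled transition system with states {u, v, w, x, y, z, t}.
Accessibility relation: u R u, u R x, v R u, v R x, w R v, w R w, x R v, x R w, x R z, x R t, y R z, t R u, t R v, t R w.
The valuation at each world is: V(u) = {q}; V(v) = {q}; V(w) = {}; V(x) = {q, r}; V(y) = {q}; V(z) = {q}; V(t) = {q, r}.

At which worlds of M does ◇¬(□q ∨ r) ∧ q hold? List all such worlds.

Let φ = ◇¬(□q ∨ r) ∧ q. Evaluate φ at each world:
  u (successors {u, x}): φ is false.
  v (successors {u, x}): φ is false.
  w (successors {v, w}): φ is false.
  x (successors {v, w, z, t}): φ is true.
  y (successors {z}): φ is false.
  z (successors ∅): φ is false.
  t (successors {u, v, w}): φ is true.
For instance, at t:
  At t: ◇¬(□q ∨ r) is true, q is true, so ◇¬(□q ∨ r) ∧ q is true.
    At t: ◇¬(□q ∨ r) requires ¬(□q ∨ r) at some successor in {u, v, w}.
      ¬(□q ∨ r) holds at w, so ◇¬(□q ∨ r) is true at t.
Satisfying worlds: {x, t}

x, t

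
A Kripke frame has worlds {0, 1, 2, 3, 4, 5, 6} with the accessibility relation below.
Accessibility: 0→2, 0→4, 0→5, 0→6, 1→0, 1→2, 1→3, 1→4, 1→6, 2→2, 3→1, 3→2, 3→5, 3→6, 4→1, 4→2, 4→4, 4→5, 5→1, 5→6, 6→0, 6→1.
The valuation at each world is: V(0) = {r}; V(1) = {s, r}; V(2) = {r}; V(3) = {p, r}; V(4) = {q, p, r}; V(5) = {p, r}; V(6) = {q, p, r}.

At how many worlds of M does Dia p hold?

Let φ = Dia p. Evaluate φ at each world:
  0 (successors {2, 4, 5, 6}): φ is true.
  1 (successors {0, 2, 3, 4, 6}): φ is true.
  2 (successors {2}): φ is false.
  3 (successors {1, 2, 5, 6}): φ is true.
  4 (successors {1, 2, 4, 5}): φ is true.
  5 (successors {1, 6}): φ is true.
  6 (successors {0, 1}): φ is false.
For instance, at 5:
  At 5: Dia p requires p at some successor in {1, 6}.
    p holds at 6, so Dia p is true at 5.
Satisfying worlds: {0, 1, 3, 4, 5}

5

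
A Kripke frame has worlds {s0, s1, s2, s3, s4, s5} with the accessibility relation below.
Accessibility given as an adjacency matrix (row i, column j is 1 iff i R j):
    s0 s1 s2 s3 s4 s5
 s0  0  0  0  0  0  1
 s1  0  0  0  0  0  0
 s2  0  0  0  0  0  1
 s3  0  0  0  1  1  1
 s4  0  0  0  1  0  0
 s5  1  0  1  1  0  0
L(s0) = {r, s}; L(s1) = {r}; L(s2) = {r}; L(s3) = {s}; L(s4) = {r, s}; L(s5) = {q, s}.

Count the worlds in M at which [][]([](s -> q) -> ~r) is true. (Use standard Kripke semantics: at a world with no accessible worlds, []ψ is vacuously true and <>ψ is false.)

3

Recall that []ψ holds at a world iff ψ holds at every accessible world, and <>ψ holds iff ψ holds at some accessible world.
Let φ = [][]([](s -> q) -> ~r). Evaluate φ at each world:
  s0 (successors {s5}): φ is false.
  s1 (successors ∅): φ is true.
  s2 (successors {s5}): φ is false.
  s3 (successors {s3, s4, s5}): φ is false.
  s4 (successors {s3}): φ is true.
  s5 (successors {s0, s2, s3}): φ is true.
For instance, at s0:
  At s0: [][]([](s -> q) -> ~r) requires []([](s -> q) -> ~r) at every successor {s5}.
    []([](s -> q) -> ~r) fails at s5, so [][]([](s -> q) -> ~r) is false at s0.
      At s5: []([](s -> q) -> ~r) requires [](s -> q) -> ~r at every successor {s0, s2, s3}.
        [](s -> q) -> ~r fails at s0, so []([](s -> q) -> ~r) is false at s5.
Satisfying worlds: {s1, s4, s5}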